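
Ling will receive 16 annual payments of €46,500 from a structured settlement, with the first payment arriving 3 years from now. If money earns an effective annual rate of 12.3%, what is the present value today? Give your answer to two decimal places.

Value one period before first payment (t=2): 46500 × [1 − (1+0.123)^(−16)] / 0.123 = 46500 × 6.859452 = 318,964.5286
PV₀ = 318,964.5286 / (1+0.123)^2 = 318,964.5286 / 1.261129 = 252,919.8270

€252,919.83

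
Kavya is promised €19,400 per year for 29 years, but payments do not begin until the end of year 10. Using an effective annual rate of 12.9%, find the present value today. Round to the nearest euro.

PV at t=9 (ordinary 29-year annuity): 19400 × a(29|0.129) = 19400 × 7.522172 = 145,930.1343
Discount back 9 years: 145,930.1343 × (1+0.129)^(−9) = 145,930.1343 × 0.335548 = 48,966.5498

€48,967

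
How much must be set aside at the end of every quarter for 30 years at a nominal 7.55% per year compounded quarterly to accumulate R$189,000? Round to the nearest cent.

R$423.18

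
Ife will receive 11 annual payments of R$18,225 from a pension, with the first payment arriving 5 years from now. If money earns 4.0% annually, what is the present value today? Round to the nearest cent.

PV at t=4 (ordinary 11-year annuity): 18225 × a(11|0.04) = 18225 × 8.760477 = 159,659.6881
PV₀ = 159,659.6881 / (1+0.04)^4 = 159,659.6881 / 1.169859 = 136,477.7705

R$136,477.77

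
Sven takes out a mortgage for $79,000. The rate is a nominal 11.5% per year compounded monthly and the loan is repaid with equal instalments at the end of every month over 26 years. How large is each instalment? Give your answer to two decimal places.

i = 0.115/12 = 0.00958333 per month; n = 26·12 = 312.
PMT = 79000 / ( [1 − (1+0.00958333)^(−312)] / 0.00958333 ) = 79000 / 99.025204 = 797.7767

$797.78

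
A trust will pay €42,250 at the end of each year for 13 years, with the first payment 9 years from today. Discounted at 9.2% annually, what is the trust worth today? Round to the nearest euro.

€154,784

PV at t=8 (ordinary 13-year annuity): 42250 × a(13|0.092) = 42250 × 7.407638 = 312,972.7255
Discount back 8 years: 312,972.7255 × (1+0.092)^(−8) = 312,972.7255 × 0.494560 = 154,783.7574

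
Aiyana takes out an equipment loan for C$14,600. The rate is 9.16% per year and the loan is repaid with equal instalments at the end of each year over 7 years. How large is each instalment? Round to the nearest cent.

Annuity-PV factor = 5.006046; PMT = 14600 / 5.006046 = 2,916.4735

C$2,916.47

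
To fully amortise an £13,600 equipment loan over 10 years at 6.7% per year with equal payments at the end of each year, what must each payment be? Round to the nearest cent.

Annuity-PV factor = 7.122025; PMT = 13600 / 7.122025 = 1,909.5694

£1,909.57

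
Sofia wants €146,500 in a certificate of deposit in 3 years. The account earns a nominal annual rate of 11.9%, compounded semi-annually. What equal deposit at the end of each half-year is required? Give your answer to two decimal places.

€21,029.09

With 2 periods per year: i = 0.0595, n = 6.
FV-annuity factor = 6.966541; PMT = 146500 / 6.966541 = 21,029.0886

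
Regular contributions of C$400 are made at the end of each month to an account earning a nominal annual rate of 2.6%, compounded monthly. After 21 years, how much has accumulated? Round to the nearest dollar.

Periodic rate i = 0.026/12 = 0.00216667; n = 21 × 12 = 252 periods.
FV = 400 × [(1+0.00216667)^252 − 1] / 0.00216667 = 400 × 334.760539 = 133,904.2155

C$133,904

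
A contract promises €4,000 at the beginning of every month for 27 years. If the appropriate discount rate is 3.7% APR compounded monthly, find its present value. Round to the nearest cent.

€821,360.73

Periodic rate i = 0.037/12 = 0.00308333; n = 27 × 12 = 324 periods.
PV = PMT · [1 − (1+i)^(−n)] / i × (1+i) = 4000 · 205.340184 = 821,360.7350
(annuity-due: payments at period start, so ×(1+i).)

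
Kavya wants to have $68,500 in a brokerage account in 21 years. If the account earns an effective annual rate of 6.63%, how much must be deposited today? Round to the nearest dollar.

$17,792

PV = FV·(1+i)^(−n) = 68,500 × 0.259736 = 17,791.9266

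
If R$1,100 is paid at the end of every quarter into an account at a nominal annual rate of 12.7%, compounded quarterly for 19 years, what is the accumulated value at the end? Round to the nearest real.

R$338,011

Periodic rate i = 0.127/4 = 0.03175; n = 19 × 4 = 76 periods.
FV = 1100 × [(1+0.03175)^76 − 1] / 0.03175 = 1100 × 307.283001 = 338,011.3014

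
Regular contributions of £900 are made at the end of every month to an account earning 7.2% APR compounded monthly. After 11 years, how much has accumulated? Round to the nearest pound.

£180,388

Periodic rate i = 0.072/12 = 0.006; n = 11 × 12 = 132 periods.
FV = 900 × [(1+0.006)^132 − 1] / 0.006 = 900 × 200.431491 = 180,388.3417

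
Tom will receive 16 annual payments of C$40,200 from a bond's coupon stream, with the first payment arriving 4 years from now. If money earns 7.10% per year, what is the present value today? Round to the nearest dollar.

C$307,088

PV at t=3 (ordinary 16-year annuity): 40200 × a(16|0.071) = 40200 × 9.384374 = 377,251.8493
Discount back 3 years: 377,251.8493 × (1+0.071)^(−3) = 377,251.8493 × 0.814013 = 307,088.0841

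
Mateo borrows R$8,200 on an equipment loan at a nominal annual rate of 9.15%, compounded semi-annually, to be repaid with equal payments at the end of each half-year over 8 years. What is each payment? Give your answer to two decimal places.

With 2 periods per year: i = 0.04575, n = 16.
Annuity-PV factor = 11.173209; PMT = 8200 / 11.173209 = 733.8984

R$733.90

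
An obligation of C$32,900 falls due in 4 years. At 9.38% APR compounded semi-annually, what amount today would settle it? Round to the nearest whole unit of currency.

C$22,801

With 2 periods per year: i = 0.0469, n = 8.
PV = FV·(1+i)^(−n) = 32,900 × 0.693040 = 22,801.0213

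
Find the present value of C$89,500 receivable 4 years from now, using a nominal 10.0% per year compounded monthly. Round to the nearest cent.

Periodic rate i = 0.1/12 = 0.00833333; n = 4 × 12 = 48 periods.
Discount factor = (1+0.00833333)^(−48) = 0.671432; PV = 89,500 × 0.671432 = 60,093.1639

C$60,093.16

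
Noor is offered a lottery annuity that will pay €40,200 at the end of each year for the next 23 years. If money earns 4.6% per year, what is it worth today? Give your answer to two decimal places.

PV = 40200 × [1 − (1+0.046)^(−23)] / 0.046 = 40200 × 14.012086 = 563,285.8469

€563,285.85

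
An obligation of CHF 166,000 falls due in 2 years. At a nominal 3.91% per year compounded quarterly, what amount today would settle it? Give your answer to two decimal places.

CHF 153,571.69

With 4 periods per year: i = 0.009775, n = 8.
PV = FV·(1+i)^(−n) = 166,000 × 0.925131 = 153,571.6938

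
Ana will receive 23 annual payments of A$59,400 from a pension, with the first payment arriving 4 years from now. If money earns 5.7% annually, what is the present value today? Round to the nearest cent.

A$635,860.62

PV at t=3 (ordinary 23-year annuity): 59400 × a(23|0.057) = 59400 × 12.641553 = 750,908.2733
Discount back 3 years: 750,908.2733 × (1+0.057)^(−3) = 750,908.2733 × 0.846789 = 635,860.6174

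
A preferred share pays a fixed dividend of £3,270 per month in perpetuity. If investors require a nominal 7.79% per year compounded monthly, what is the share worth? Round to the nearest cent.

£503,722.72

Periodic rate i = 0.0779/12 = 0.00649167.
PV = PMT / i = 3270 / 0.00649167 = 503,722.7214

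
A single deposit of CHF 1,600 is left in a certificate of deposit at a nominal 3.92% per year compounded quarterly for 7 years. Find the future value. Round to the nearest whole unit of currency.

CHF 2,102

Periodic rate i = 0.0392/4 = 0.0098; n = 7 × 4 = 28 periods.
FV = 1,600 × (1 + 0.0098)^28 = 2,102.3753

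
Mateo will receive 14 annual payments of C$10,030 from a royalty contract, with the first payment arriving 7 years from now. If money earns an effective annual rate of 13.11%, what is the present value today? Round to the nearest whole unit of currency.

C$30,022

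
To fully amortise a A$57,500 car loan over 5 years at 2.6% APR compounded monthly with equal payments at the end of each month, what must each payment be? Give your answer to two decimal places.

A$1,023.01

i = 0.026/12 = 0.00216667 per month; n = 5·12 = 60.
PMT = 57500 / ( [1 − (1+0.00216667)^(−60)] / 0.00216667 ) = 57500 / 56.206649 = 1,023.0106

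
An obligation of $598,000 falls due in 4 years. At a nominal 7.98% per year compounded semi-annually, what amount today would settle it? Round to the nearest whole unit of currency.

Periodic rate i = 0.0798/2 = 0.0399; n = 4 × 2 = 8 periods.
Discount factor = (1+0.0399)^(−8) = 0.731253; PV = 598,000 × 0.731253 = 437,289.0056

$437,289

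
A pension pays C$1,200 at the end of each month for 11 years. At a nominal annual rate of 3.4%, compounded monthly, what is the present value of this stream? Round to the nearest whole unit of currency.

C$131,997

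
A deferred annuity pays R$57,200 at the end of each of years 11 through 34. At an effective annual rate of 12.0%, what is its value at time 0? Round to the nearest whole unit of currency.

R$143,363

PV at t=10 (ordinary 24-year annuity): 57200 × a(24|0.12) = 57200 × 7.784316 = 445,262.8641
PV₀ = 445,262.8641 / (1+0.12)^10 = 445,262.8641 / 3.105848 = 143,362.7255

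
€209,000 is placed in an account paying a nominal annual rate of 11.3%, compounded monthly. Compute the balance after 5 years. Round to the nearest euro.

€366,754

With 12 periods per year: i = 0.00941667, n = 60.
209,000 × (1+0.00941667)^60 = 209,000 × 1.754803 = 366,753.7444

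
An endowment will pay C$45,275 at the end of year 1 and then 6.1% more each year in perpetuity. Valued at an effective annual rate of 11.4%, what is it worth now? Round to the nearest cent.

PV = PMT / (i − g) = 45275 / (0.114 − 0.061) = 45275 / 0.053000 = 854,245.2830

C$854,245.28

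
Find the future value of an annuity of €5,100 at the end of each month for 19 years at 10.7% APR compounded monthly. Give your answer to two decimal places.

€3,756,914.08

i = 0.107/12 = 0.00891667 per month; n = 19·12 = 228.
FV = 5100 × [(1+0.00891667)^228 − 1] / 0.00891667 = 5100 × 736.649819 = 3,756,914.0793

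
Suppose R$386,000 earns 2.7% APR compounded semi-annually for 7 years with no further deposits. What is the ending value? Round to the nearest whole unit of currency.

R$465,715

i = 0.027/2 = 0.0135 per half-year; n = 7·2 = 14.
FV = 386,000 × (1 + 0.0135)^14 = 465,714.5935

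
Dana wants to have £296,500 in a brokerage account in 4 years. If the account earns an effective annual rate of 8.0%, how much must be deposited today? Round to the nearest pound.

£217,936

PV = 296,500 / (1 + 0.08)^4 = 296,500 / 1.360489 = 217,936.3514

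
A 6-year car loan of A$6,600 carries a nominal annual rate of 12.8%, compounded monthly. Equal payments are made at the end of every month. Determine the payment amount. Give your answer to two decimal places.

i = 0.128/12 = 0.0106667 per month; n = 6·12 = 72.
Annuity-PV factor = 50.078367; PMT = 6600 / 50.078367 = 131.7934

A$131.79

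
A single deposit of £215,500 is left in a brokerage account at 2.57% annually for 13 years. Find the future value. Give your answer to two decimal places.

£299,717.36

215,500 × (1+0.0257)^13 = 215,500 × 1.390800 = 299,717.3584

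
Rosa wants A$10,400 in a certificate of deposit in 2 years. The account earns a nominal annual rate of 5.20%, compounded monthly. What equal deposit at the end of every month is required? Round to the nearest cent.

Periodic rate i = 0.052/12 = 0.00433333; n = 2 × 12 = 24 periods.
PMT = 10400 / ( [(1+0.00433333)^24 − 1] / 0.00433333 ) = 10400 / 25.234886 = 412.1279

A$412.13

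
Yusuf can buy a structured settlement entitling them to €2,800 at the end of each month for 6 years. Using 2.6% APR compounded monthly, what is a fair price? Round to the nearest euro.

With 12 periods per year: i = 0.00216667, n = 72.
PV = PMT · [1 − (1+i)^(−n)] / i = 2800 · 66.598346 = 186,475.3690

€186,475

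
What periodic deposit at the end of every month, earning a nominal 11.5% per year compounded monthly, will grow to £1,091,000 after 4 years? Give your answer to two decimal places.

With 12 periods per year: i = 0.00958333, n = 48.
FV-annuity factor = 60.585221; PMT = 1.091e+06 / 60.585221 = 18,007.6920

£18,007.69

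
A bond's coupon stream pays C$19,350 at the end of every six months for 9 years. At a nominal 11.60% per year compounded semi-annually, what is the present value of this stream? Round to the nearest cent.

C$212,697.12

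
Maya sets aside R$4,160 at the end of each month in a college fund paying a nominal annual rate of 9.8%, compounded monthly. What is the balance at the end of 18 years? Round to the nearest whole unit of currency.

R$2,442,043

Periodic rate i = 0.098/12 = 0.00816667; n = 18 × 12 = 216 periods.
Accumulation factor s(216|0.00816667) = 587.029687; FV = 4160 × 587.029687 = 2,442,043.4975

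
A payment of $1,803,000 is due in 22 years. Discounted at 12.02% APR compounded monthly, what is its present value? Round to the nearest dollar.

$129,796

i = 0.1202/12 = 0.0100167 per month; n = 22·12 = 264.
PV = 1,803,000 / (1 + 0.0100167)^264 = 1,803,000 / 13.891036 = 129,795.9339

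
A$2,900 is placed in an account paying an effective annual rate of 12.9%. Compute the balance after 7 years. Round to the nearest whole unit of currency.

A$6,780

2,900 × (1+0.129)^7 = 2,900 × 2.338070 = 6,780.4043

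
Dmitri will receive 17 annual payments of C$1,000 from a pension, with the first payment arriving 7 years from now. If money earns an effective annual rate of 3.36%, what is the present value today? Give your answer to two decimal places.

Value one period before first payment (t=6): 1000 × [1 − (1+0.0336)^(−17)] / 0.0336 = 1000 × 12.792437 = 12,792.4374
PV₀ = 12,792.4374 / (1+0.0336)^6 = 12,792.4374 / 1.219312 = 10,491.5172

C$10,491.52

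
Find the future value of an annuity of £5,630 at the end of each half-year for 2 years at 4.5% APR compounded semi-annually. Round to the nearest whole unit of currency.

£23,292

i = 0.045/2 = 0.0225 per half-year; n = 2·2 = 4.
Accumulation factor s(4|0.0225) = 4.137036; FV = 5630 × 4.137036 = 23,291.5149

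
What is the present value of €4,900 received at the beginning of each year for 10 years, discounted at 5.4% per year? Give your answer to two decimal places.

€39,116.23

PV = 4900 × [1 − (1+0.054)^(−10)] / 0.054 × (1+i) = 4900 × 7.982904 = 39,116.2286
(annuity-due: payments at period start, so ×(1+i).)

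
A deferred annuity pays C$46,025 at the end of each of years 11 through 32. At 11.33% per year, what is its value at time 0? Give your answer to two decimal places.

Value one period before first payment (t=10): 46025 × [1 − (1+0.1133)^(−22)] / 0.1133 = 46025 × 7.993784 = 367,913.9060
PV₀ = 367,913.9060 / (1+0.1133)^10 = 367,913.9060 / 2.924975 = 125,783.6267

C$125,783.63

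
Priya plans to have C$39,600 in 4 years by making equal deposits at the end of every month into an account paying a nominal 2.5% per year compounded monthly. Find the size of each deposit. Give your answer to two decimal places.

With 12 periods per year: i = 0.00208333, n = 48.
FV-annuity factor = 50.426862; PMT = 39600 / 50.426862 = 785.2957

C$785.30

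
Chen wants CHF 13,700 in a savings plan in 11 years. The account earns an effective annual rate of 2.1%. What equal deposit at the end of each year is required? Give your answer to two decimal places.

CHF 1,120.11

PMT = 13700 / ( [(1+0.021)^11 − 1] / 0.021 ) = 13700 / 12.230913 = 1,120.1126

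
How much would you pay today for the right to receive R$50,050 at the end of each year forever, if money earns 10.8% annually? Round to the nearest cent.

PV = PMT / i = 50050 / 0.108 = 463,425.9259

R$463,425.93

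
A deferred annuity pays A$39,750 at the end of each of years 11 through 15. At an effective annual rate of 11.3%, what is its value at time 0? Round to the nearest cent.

A$49,984.51

Value one period before first payment (t=10): 39750 × [1 − (1+0.113)^(−5)] / 0.113 = 39750 × 3.668174 = 145,809.9188
PV₀ = 145,809.9188 / (1+0.113)^10 = 145,809.9188 / 2.917102 = 49,984.5083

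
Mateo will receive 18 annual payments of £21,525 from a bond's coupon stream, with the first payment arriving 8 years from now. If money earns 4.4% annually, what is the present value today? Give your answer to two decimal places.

£195,182.39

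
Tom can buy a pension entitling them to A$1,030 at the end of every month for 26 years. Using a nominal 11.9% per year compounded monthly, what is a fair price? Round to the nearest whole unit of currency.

Periodic rate i = 0.119/12 = 0.00991667; n = 26 × 12 = 312 periods.
Annuity factor a(312|0.00991667) = 96.200037; PV = 1030 × 96.200037 = 99,086.0380

A$99,086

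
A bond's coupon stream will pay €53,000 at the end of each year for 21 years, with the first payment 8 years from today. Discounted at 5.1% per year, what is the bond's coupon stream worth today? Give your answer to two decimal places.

Value one period before first payment (t=7): 53000 × [1 − (1+0.051)^(−21)] / 0.051 = 53000 × 12.709055 = 673,579.9323
PV₀ = 673,579.9323 / (1+0.051)^7 = 673,579.9323 / 1.416508 = 475,521.4672

€475,521.47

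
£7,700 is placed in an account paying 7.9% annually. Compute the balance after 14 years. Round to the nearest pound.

FV = PV·(1+i)^n = 7,700 × 2.899347 = 22,324.9734

£22,325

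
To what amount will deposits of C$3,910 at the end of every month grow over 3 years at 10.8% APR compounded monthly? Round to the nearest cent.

C$165,369.05

i = 0.108/12 = 0.009 per month; n = 3·12 = 36.
FV = 3910 × [(1+0.009)^36 − 1] / 0.009 = 3910 × 42.293875 = 165,369.0504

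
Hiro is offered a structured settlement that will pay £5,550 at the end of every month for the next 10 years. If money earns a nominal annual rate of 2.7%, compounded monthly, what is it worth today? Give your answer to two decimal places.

£583,092.72

Periodic rate i = 0.027/12 = 0.00225; n = 10 × 12 = 120 periods.
PV = PMT · [1 − (1+i)^(−n)] / i = 5550 · 105.061752 = 583,092.7218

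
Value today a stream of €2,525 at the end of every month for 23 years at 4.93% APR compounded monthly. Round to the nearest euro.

i = 0.0493/12 = 0.00410833 per month; n = 23·12 = 276.
PV = PMT · [1 − (1+i)^(−n)] / i = 2525 · 164.902834 = 416,379.6565

€416,380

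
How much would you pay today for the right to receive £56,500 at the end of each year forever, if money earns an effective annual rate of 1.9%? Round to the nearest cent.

£2,973,684.21

PV = C/r = 56500/0.019 = 2,973,684.2105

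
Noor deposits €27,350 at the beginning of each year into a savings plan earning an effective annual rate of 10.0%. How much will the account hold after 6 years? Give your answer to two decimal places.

€232,124.13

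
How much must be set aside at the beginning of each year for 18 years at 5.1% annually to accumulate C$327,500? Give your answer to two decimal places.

C$10,973.54

FV-annuity factor × (1+i) = 29.844510; PMT = 327500 / 29.844510 = 10,973.5425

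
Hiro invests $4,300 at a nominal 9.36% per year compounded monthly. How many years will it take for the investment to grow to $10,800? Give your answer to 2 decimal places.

9.88 years

Periodic rate i = 0.0936/12 = 0.0078.
(1+i)^n = 10800/4300 = 2.51163, so n = ln 2.51163 / ln 1.0078 = 118.5280 months
= 118.5280/12 years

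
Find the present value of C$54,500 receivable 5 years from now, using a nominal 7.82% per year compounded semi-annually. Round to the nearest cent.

With 2 periods per year: i = 0.0391, n = 10.
Discount factor = (1+0.0391)^(−10) = 0.681438; PV = 54,500 × 0.681438 = 37,138.3884

C$37,138.39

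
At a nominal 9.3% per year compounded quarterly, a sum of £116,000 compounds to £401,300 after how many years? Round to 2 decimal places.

13.50 years

Periodic rate i = 0.093/4 = 0.02325.
n = ln(401300/116000) / ln(1+0.02325) = ln(3.45948) / 0.022984 = 53.9996 quarters
= 53.9996/4 years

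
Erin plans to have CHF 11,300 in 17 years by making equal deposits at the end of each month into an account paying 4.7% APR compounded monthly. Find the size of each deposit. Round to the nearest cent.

i = 0.047/12 = 0.00391667 per month; n = 17·12 = 204.
PMT = 11300 / ( [(1+0.00391667)^204 − 1] / 0.00391667 ) = 11300 / 311.450916 = 36.2818

CHF 36.28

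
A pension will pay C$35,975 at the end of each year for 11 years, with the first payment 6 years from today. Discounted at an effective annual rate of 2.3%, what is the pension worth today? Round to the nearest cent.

PV at t=5 (ordinary 11-year annuity): 35975 × a(11|0.023) = 35975 × 9.621906 = 346,148.0824
Discount back 5 years: 346,148.0824 × (1+0.023)^(−5) = 346,148.0824 × 0.892528 = 308,946.8428

C$308,946.84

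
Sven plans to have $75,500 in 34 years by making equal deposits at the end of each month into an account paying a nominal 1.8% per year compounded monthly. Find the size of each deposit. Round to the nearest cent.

i = 0.018/12 = 0.0015 per month; n = 34·12 = 408.
FV-annuity factor = 562.180357; PMT = 75500 / 562.180357 = 134.2985

$134.30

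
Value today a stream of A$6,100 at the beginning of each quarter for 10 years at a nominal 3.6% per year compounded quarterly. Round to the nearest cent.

A$205,983.49

With 4 periods per year: i = 0.009, n = 40.
PV = PMT · [1 − (1+i)^(−n)] / i × (1+i) = 6100 · 33.767785 = 205,983.4869
(annuity-due: payments at period start, so ×(1+i).)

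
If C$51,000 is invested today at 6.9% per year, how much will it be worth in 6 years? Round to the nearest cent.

C$76,109.07

FV = 51,000 × (1 + 0.069)^6 = 76,109.0686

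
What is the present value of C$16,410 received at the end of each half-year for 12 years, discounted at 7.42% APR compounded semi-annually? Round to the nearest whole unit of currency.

C$257,800

Periodic rate i = 0.0742/2 = 0.0371; n = 12 × 2 = 24 periods.
PV = PMT · [1 − (1+i)^(−n)] / i = 16410 · 15.709918 = 257,799.7574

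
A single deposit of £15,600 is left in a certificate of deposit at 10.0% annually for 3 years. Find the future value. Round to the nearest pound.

FV = 15,600 × (1 + 0.1)^3 = 20,763.6000

£20,764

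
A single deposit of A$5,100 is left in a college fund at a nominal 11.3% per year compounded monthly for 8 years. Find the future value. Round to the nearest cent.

Periodic rate i = 0.113/12 = 0.00941667; n = 8 × 12 = 96 periods.
FV = PV·(1+i)^n = 5,100 × 2.459038 = 12,541.0936

A$12,541.09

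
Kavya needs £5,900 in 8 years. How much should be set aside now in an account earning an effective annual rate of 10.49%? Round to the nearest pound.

£2,656

Discount factor = (1+0.1049)^(−8) = 0.450211; PV = 5,900 × 0.450211 = 2,656.2456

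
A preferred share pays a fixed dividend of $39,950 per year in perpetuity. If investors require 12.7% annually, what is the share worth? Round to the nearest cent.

$314,566.93

PV = C/r = 39950/0.127 = 314,566.9291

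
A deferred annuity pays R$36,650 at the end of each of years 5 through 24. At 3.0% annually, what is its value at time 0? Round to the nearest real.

R$484,456

PV at t=4 (ordinary 20-year annuity): 36650 × a(20|0.03) = 36650 × 14.877475 = 545,259.4536
Discount back 4 years: 545,259.4536 × (1+0.03)^(−4) = 545,259.4536 × 0.888487 = 484,455.9623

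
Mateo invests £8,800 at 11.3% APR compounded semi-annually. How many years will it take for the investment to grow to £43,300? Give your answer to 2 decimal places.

14.50 years

Periodic rate i = 0.113/2 = 0.0565.
(1+i)^n = 43300/8800 = 4.92045, so n = ln 4.92045 / ln 1.0565 = 28.9912 half-years
= 28.9912/2 years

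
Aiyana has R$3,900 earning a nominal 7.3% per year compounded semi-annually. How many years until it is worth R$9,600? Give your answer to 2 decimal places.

Periodic rate i = 0.073/2 = 0.0365.
n = ln(9600/3900) / ln(1+0.0365) = ln(2.46154) / 0.035850 = 25.1268 half-years
= 25.1268/2 years

12.56 years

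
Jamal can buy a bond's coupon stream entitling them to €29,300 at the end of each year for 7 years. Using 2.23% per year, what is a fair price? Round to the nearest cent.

€187,963.98

PV = 29300 × [1 − (1+0.0223)^(−7)] / 0.0223 = 29300 × 6.415153 = 187,963.9803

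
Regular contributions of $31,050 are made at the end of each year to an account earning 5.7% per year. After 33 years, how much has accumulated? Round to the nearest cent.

FV = 31050 × [(1+0.057)^33 − 1] / 0.057 = 31050 × 91.750997 = 2,848,868.4622

$2,848,868.46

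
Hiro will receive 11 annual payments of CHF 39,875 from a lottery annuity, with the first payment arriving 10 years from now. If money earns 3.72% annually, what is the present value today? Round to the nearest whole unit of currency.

PV at t=9 (ordinary 11-year annuity): 39875 × a(11|0.0372) = 39875 × 8.894276 = 354,659.2459
PV₀ = 354,659.2459 / (1+0.0372)^9 = 354,659.2459 / 1.389193 = 255,298.7647

CHF 255,299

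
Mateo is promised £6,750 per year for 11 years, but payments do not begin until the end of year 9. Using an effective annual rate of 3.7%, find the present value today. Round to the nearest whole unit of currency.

£44,942

PV at t=8 (ordinary 11-year annuity): 6750 × a(11|0.037) = 6750 × 8.903949 = 60,101.6570
Discount back 8 years: 60,101.6570 × (1+0.037)^(−8) = 60,101.6570 × 0.747773 = 44,942.4139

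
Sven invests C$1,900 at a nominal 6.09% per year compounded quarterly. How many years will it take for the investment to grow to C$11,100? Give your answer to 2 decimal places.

29.20 years

Periodic rate i = 0.0609/4 = 0.015225.
(1+i)^n = 11100/1900 = 5.84211, so n = ln 5.84211 / ln 1.01523 = 116.8141 quarters
= 116.8141/4 years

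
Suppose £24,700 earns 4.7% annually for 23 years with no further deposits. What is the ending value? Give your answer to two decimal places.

£71,034.71

24,700 × (1+0.047)^23 = 24,700 × 2.875899 = 71,034.7133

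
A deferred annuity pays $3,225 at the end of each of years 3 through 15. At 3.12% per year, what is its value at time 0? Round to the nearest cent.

$32,007.57

PV at t=2 (ordinary 13-year annuity): 3225 × a(13|0.0312) = 3225 × 10.553797 = 34,035.9963
Discount back 2 years: 34,035.9963 × (1+0.0312)^(−2) = 34,035.9963 × 0.940403 = 32,007.5667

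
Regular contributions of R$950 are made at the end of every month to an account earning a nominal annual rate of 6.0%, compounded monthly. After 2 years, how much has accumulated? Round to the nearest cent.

i = 0.06/12 = 0.005 per month; n = 2·12 = 24.
FV = 950 × [(1+0.005)^24 − 1] / 0.005 = 950 × 25.431955 = 24,160.3575

R$24,160.36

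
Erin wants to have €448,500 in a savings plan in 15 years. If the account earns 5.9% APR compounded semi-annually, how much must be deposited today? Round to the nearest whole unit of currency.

With 2 periods per year: i = 0.0295, n = 30.
PV = FV·(1+i)^(−n) = 448,500 × 0.418032 = 187,487.3276

€187,487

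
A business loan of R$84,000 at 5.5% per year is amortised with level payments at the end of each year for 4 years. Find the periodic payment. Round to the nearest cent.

R$23,964.74

PMT = 84000 / ( [1 − (1+0.055)^(−4)] / 0.055 ) = 84000 / 3.505150 = 23,964.7368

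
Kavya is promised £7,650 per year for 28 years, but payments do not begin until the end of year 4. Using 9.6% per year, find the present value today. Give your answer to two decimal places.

£55,880.34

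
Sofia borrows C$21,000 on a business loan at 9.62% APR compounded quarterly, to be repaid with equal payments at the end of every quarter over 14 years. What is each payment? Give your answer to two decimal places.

C$686.44

i = 0.0962/4 = 0.02405 per quarter; n = 14·4 = 56.
Annuity-PV factor = 30.592517; PMT = 21000 / 30.592517 = 686.4424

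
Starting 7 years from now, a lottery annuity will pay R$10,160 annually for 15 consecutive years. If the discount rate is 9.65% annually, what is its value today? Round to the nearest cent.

R$45,366.00

PV at t=6 (ordinary 15-year annuity): 10160 × a(15|0.0965) = 10160 × 7.760479 = 78,846.4715
PV₀ = 78,846.4715 / (1+0.0965)^6 = 78,846.4715 / 1.738008 = 45,365.9956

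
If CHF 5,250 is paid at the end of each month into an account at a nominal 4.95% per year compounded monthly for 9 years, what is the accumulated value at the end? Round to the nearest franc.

CHF 712,524

i = 0.0495/12 = 0.004125 per month; n = 9·12 = 108.
Accumulation factor s(108|0.004125) = 135.718948; FV = 5250 × 135.718948 = 712,524.4769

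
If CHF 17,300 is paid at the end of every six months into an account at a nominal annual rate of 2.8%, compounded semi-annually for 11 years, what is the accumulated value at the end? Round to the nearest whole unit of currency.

CHF 442,136

Periodic rate i = 0.028/2 = 0.014; n = 11 × 2 = 22 periods.
FV = PMT · [(1+i)^n − 1] / i = 17300 · 25.556965 = 442,135.5024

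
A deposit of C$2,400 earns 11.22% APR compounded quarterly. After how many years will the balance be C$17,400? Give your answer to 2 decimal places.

17.90 years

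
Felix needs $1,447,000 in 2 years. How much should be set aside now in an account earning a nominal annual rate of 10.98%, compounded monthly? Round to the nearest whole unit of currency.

Periodic rate i = 0.1098/12 = 0.00915; n = 2 × 12 = 24 periods.
PV = FV·(1+i)^(−n) = 1,447,000 × 0.803642 = 1,162,869.9343

$1,162,870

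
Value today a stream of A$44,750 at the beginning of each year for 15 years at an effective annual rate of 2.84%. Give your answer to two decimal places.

A$555,806.95

PV = PMT · [1 − (1+i)^(−n)] / i × (1+i) = 44750 · 12.420267 = 555,806.9475
Payments are at the start of each period, so multiply by (1+i).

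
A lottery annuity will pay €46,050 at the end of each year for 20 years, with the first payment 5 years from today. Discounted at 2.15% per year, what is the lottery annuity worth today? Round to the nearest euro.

Value one period before first payment (t=4): 46050 × [1 − (1+0.0215)^(−20)] / 0.0215 = 46050 × 16.117190 = 742,196.5852
PV₀ = 742,196.5852 / (1+0.0215)^4 = 742,196.5852 / 1.088813 = 681,656.3236

€681,656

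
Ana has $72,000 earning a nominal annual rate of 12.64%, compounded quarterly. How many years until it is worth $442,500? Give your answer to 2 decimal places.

Periodic rate i = 0.1264/4 = 0.0316.
n = ln(442500/72000) / ln(1+0.0316) = ln(6.14583) / 0.031111 = 58.3644 quarters
= 58.3644/4 years

14.59 years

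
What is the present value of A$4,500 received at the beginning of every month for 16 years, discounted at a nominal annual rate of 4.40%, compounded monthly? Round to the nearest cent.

A$621,749.42

Periodic rate i = 0.044/12 = 0.00366667; n = 16 × 12 = 192 periods.
Annuity factor a(192|0.00366667) × (1+i) = 138.166537; PV = 4500 × 138.166537 = 621,749.4153
Payments are at the start of each period, so multiply by (1+i).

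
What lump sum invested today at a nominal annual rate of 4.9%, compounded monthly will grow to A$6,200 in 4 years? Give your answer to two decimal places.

With 12 periods per year: i = 0.00408333, n = 48.
PV = 6,200 / (1 + 0.00408333)^48 = 6,200 / 1.216042 = 5,098.5102

A$5,098.51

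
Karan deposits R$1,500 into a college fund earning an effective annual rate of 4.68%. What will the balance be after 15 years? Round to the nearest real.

FV = 1,500 × (1 + 0.0468)^15 = 2,978.8386

R$2,979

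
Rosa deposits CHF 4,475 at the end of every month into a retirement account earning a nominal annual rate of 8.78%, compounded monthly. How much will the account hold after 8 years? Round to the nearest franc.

CHF 619,835

With 12 periods per year: i = 0.00731667, n = 96.
Accumulation factor s(96|0.00731667) = 138.510653; FV = 4475 × 138.510653 = 619,835.1709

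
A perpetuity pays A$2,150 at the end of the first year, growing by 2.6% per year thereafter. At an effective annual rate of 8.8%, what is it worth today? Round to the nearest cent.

A$34,677.42

PV = D₁/(r − g) = 2150/(0.088 − 0.026) = 34,677.4194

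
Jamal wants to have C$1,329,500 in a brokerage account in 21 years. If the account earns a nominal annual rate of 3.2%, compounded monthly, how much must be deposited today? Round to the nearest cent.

C$679,564.82

i = 0.032/12 = 0.00266667 per month; n = 21·12 = 252.
PV = FV·(1+i)^(−n) = 1,329,500 × 0.511143 = 679,564.8188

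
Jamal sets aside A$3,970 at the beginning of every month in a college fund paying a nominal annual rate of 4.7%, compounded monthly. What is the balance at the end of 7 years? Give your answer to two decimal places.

Periodic rate i = 0.047/12 = 0.00391667; n = 7 × 12 = 84 periods.
FV = 3970 × [(1+0.00391667)^84 − 1] / 0.00391667 × (1+i) = 3970 × 99.627455 = 395,520.9944
(Beginning-of-period payments → annuity-due factor ×(1+i).)

A$395,520.99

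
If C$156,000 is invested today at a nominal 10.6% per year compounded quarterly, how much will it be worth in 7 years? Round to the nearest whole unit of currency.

C$324,471

i = 0.106/4 = 0.0265 per quarter; n = 7·4 = 28.
FV = PV·(1+i)^n = 156,000 × 2.079940 = 324,470.5628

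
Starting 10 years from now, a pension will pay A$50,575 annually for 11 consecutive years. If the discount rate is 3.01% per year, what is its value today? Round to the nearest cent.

PV at t=9 (ordinary 11-year annuity): 50575 × a(11|0.0301) = 50575 × 9.247501 = 467,692.3831
Discount back 9 years: 467,692.3831 × (1+0.0301)^(−9) = 467,692.3831 × 0.765747 = 358,134.2137

A$358,134.21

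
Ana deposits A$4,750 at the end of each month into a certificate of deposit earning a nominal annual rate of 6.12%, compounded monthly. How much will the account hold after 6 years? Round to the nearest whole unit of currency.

i = 0.0612/12 = 0.0051 per month; n = 6·12 = 72.
Accumulation factor s(72|0.0051) = 86.733338; FV = 4750 × 86.733338 = 411,983.3559

A$411,983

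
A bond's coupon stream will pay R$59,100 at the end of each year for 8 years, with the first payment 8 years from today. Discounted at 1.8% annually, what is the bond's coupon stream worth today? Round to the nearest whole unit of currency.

R$385,426

Value one period before first payment (t=7): 59100 × [1 − (1+0.018)^(−8)] / 0.018 = 59100 × 7.389035 = 436,691.9952
PV₀ = 436,691.9952 / (1+0.018)^7 = 436,691.9952 / 1.133012 = 385,425.8023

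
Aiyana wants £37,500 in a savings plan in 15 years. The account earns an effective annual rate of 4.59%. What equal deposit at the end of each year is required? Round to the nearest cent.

FV-annuity factor = 20.924510; PMT = 37500 / 20.924510 = 1,792.1567

£1,792.16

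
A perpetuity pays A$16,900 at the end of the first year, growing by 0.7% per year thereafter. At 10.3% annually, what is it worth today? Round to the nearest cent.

A$176,041.67

PV = PMT / (i − g) = 16900 / (0.103 − 0.007) = 16900 / 0.096000 = 176,041.6667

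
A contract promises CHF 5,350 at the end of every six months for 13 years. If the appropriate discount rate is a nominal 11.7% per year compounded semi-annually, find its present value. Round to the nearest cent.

i = 0.117/2 = 0.0585 per half-year; n = 13·2 = 26.
Annuity factor a(26|0.0585) = 13.195659; PV = 5350 × 13.195659 = 70,596.7765

CHF 70,596.78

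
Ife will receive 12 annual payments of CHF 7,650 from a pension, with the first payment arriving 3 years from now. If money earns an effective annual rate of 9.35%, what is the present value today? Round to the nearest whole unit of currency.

CHF 45,015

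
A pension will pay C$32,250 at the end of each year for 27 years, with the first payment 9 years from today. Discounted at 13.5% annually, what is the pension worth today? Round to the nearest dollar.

PV at t=8 (ordinary 27-year annuity): 32250 × a(27|0.135) = 32250 × 7.164870 = 231,067.0712
Discount back 8 years: 231,067.0712 × (1+0.135)^(−8) = 231,067.0712 × 0.363106 = 83,901.7786

C$83,902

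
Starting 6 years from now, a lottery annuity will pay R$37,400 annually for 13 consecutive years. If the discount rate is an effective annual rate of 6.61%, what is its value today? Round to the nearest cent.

Value one period before first payment (t=5): 37400 × [1 − (1+0.0661)^(−13)] / 0.0661 = 37400 × 8.545571 = 319,604.3737
PV₀ = 319,604.3737 / (1+0.0661)^5 = 319,604.3737 / 1.377177 = 232,072.1347

R$232,072.13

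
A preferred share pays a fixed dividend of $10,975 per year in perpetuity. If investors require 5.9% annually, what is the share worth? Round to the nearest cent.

$186,016.95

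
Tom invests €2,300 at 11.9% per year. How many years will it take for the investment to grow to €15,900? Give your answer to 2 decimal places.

n = ln(15900/2300) / ln(1+0.119) = ln(6.91304) / 0.112435 = 17.1957 years

17.20 years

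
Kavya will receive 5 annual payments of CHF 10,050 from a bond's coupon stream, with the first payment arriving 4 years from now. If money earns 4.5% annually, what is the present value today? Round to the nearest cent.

Value one period before first payment (t=3): 10050 × [1 − (1+0.045)^(−5)] / 0.045 = 10050 × 4.389977 = 44,119.2663
Discount back 3 years: 44,119.2663 × (1+0.045)^(−3) = 44,119.2663 × 0.876297 = 38,661.5632

CHF 38,661.56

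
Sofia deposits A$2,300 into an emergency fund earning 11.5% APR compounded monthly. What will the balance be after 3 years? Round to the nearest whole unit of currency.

i = 0.115/12 = 0.00958333 per month; n = 3·12 = 36.
2,300 × (1+0.00958333)^36 = 2,300 × 1.409672 = 3,242.2466

A$3,242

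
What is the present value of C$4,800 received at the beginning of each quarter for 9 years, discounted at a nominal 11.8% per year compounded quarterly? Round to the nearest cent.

C$108,695.67

With 4 periods per year: i = 0.0295, n = 36.
Annuity factor a(36|0.0295) × (1+i) = 22.644931; PV = 4800 × 22.644931 = 108,695.6677
Payments are at the start of each period, so multiply by (1+i).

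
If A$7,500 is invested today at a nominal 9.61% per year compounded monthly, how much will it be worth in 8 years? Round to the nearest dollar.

With 12 periods per year: i = 0.00800833, n = 96.
FV = PV·(1+i)^n = 7,500 × 2.150581 = 16,129.3558

A$16,129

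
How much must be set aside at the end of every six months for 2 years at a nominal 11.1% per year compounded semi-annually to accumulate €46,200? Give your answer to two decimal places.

With 2 periods per year: i = 0.0555, n = 4.
FV-annuity factor = 4.345492; PMT = 46200 / 4.345492 = 10,631.7076

€10,631.71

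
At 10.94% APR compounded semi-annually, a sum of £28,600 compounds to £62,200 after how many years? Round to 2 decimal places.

Periodic rate i = 0.1094/2 = 0.0547.
n = ln(62200/28600) / ln(1+0.0547) = ln(2.17483) / 0.053256 = 14.5888 half-years
= 14.5888/2 years

7.29 years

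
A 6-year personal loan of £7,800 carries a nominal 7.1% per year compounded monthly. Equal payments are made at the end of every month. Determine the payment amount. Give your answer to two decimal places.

i = 0.071/12 = 0.00591667 per month; n = 6·12 = 72.
PMT = 7800 / ( [1 − (1+0.00591667)^(−72)] / 0.00591667 ) = 7800 / 58.489569 = 133.3571

£133.36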